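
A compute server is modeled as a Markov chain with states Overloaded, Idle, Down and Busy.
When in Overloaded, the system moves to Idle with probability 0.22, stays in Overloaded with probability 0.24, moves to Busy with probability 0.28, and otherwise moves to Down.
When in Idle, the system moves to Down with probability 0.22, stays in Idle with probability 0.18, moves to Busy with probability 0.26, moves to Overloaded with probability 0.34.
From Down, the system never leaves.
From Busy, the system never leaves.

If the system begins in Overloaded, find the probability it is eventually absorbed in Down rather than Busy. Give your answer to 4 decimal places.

Let h(s) be the probability of absorption at Down starting from transient state s. Then h(Down) = 1 and h(Busy) = 0. By first-step analysis:
h(Overloaded) = 0.24·h(Overloaded) + 0.22·h(Idle) + 0.26·1 + 0.28·0
h(Idle) = 0.34·h(Overloaded) + 0.18·h(Idle) + 0.22·1 + 0.26·0
Solving: h(Overloaded) = 0.4770, h(Idle) = 0.4661.
Starting from Overloaded, the probability is 0.4770.

0.4770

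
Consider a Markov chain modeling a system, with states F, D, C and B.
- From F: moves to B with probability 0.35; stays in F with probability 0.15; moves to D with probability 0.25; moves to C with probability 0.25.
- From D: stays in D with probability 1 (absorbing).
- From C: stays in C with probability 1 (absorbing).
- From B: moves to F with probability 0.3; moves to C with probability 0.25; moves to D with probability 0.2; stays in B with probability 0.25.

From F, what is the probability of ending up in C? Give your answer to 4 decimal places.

0.5164

Let h(s) be the probability of absorption at C starting from transient state s. Then h(C) = 1 and h(D) = 0. By first-step analysis:
h(F) = 0.15·h(F) + 0.25·0 + 0.25·1 + 0.35·h(B)
h(B) = 0.3·h(F) + 0.2·0 + 0.25·1 + 0.25·h(B)
Solving: h(F) = 0.5164, h(B) = 0.5399.
Starting from F, the probability is 0.5164.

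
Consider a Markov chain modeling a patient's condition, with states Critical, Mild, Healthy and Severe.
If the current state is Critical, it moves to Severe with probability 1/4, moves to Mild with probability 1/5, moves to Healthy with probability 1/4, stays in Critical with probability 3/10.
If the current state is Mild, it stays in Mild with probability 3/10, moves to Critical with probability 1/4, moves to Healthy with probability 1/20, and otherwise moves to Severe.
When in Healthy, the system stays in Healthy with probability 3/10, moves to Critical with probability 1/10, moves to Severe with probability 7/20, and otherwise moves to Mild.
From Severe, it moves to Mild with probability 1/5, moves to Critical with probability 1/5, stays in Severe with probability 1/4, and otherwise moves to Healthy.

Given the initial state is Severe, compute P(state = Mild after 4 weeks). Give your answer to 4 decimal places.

Propagate the distribution vector 4 weeks from Severe.
After 0 weeks: (0.0000, 0.0000, 0.0000, 1.0000)
After 1 week: (0.2000, 0.2000, 0.3500, 0.2500)
After 2 weeks: (0.1950, 0.2375, 0.2525, 0.3150)
After 3 weeks: (0.2061, 0.2364, 0.2466, 0.3109)
After 4 weeks: (0.2078, 0.2360, 0.2461, 0.3101)
P(in Mild after 4 weeks) = 0.2360

0.2360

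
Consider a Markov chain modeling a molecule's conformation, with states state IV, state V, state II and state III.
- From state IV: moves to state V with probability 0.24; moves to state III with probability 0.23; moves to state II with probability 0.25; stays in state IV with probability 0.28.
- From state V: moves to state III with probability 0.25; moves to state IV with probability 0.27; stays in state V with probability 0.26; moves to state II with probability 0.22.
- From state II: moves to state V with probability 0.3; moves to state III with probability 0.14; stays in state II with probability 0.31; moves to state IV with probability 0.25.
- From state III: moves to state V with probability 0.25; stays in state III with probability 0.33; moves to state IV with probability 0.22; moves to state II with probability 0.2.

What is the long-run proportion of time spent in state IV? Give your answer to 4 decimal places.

0.2558

Let the stationary distribution be π with π = πP and π_1 + π_2 + π_3 + π_4 = 1.
π_1 = 0.28·π_1 + 0.27·π_2 + 0.25·π_3 + 0.22·π_4
π_2 = 0.24·π_1 + 0.26·π_2 + 0.3·π_3 + 0.25·π_4
π_3 = 0.25·π_1 + 0.22·π_2 + 0.31·π_3 + 0.2·π_4
Solving with the normalization constraint gives π = (0.2558, 0.2623, 0.2450, 0.2369).
So the stationary probability of state IV is 0.2558.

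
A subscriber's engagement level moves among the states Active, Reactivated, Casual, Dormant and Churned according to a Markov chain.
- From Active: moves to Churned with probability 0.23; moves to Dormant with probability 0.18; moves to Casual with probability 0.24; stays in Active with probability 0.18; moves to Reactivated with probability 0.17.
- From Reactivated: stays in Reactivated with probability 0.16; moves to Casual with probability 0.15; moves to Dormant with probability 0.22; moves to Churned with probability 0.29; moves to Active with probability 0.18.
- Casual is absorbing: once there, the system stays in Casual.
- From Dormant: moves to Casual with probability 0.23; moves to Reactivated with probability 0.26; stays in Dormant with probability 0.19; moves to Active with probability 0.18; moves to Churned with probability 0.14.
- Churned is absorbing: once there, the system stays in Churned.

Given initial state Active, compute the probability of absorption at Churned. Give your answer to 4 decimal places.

Let h(s) be the probability of absorption at Churned starting from transient state s. Then h(Churned) = 1 and h(Casual) = 0. By first-step analysis:
h(Active) = 0.18·h(Active) + 0.17·h(Reactivated) + 0.24·0 + 0.18·h(Dormant) + 0.23·1
h(Reactivated) = 0.18·h(Active) + 0.16·h(Reactivated) + 0.15·0 + 0.22·h(Dormant) + 0.29·1
h(Dormant) = 0.18·h(Active) + 0.26·h(Reactivated) + 0.23·0 + 0.19·h(Dormant) + 0.14·1
Solving: h(Active) = 0.5030, h(Reactivated) = 0.5760, h(Dormant) = 0.4695.
Starting from Active, the probability is 0.5030.

0.5030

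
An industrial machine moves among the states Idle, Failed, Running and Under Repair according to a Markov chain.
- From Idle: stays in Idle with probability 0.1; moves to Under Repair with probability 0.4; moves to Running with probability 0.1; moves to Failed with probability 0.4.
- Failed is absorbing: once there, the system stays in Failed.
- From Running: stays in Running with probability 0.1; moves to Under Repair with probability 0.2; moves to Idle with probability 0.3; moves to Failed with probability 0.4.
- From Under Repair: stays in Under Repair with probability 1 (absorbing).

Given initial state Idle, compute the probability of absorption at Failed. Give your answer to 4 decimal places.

Let h(s) be the probability of absorption at Failed starting from transient state s. Then h(Failed) = 1 and h(Under Repair) = 0. By first-step analysis:
h(Idle) = 0.1·h(Idle) + 0.4·1 + 0.1·h(Running) + 0.4·0
h(Running) = 0.3·h(Idle) + 0.4·1 + 0.1·h(Running) + 0.2·0
Solving: h(Idle) = 0.5128, h(Running) = 0.6154.
Starting from Idle, the probability is 0.5128.

0.5128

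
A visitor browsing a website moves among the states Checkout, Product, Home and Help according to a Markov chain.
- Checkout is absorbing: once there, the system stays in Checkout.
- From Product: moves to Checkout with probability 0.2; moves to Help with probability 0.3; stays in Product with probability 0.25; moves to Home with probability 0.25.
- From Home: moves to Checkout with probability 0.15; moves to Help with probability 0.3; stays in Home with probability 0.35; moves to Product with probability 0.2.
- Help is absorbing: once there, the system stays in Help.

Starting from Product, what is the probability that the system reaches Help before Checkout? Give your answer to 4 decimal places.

Let h(s) be the probability of absorption at Help starting from transient state s. Then h(Help) = 1 and h(Checkout) = 0. By first-step analysis:
h(Product) = 0.2·0 + 0.25·h(Product) + 0.25·h(Home) + 0.3·1
h(Home) = 0.15·0 + 0.2·h(Product) + 0.35·h(Home) + 0.3·1
Solving: h(Product) = 0.6171, h(Home) = 0.6514.
Starting from Product, the probability is 0.6171.

0.6171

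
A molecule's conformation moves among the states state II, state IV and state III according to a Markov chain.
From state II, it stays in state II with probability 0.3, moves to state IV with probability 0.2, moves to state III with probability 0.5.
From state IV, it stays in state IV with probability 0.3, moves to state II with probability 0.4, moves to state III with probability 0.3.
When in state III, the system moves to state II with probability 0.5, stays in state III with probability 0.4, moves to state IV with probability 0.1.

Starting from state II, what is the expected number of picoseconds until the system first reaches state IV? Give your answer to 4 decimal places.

Let t(s) be the expected number of picoseconds to first reach state IV from state s, with t(state IV) = 0. Conditioning on the first picosecond:
t(state II) = 1 + 0.3·t(state II) + 0.5·t(state III)
t(state III) = 1 + 0.5·t(state II) + 0.4·t(state III)
Solving: t(state II) = 6.4706, t(state III) = 7.0588.
Expected picoseconds from state II to state IV: 6.4706.

6.4706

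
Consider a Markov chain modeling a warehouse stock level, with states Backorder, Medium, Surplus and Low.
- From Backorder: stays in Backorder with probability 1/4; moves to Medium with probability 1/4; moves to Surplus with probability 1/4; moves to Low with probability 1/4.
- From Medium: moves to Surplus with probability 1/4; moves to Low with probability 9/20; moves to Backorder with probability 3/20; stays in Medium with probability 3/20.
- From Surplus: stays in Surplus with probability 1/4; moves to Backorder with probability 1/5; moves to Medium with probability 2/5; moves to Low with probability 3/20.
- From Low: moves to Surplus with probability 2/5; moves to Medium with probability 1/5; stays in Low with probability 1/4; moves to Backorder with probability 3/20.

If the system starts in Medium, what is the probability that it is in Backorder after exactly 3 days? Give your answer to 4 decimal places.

0.1836

Propagate the distribution vector 3 days from Medium.
After 0 days: (0.0000, 1.0000, 0.0000, 0.0000)
After 1 day: (0.1500, 0.1500, 0.2500, 0.4500)
After 2 days: (0.1775, 0.2500, 0.3175, 0.2550)
After 3 days: (0.1836, 0.2599, 0.2883, 0.2683)
P(in Backorder after 3 days) = 0.1836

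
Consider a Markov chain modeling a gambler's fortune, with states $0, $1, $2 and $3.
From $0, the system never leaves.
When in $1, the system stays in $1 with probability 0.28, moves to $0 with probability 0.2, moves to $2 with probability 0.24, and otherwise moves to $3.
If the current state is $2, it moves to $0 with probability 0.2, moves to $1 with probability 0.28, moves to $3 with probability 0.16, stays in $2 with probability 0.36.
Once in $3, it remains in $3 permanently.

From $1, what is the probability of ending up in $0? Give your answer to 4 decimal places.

Let h(s) be the probability of absorption at $0 starting from transient state s. Then h($0) = 1 and h($3) = 0. By first-step analysis:
h($1) = 0.2·1 + 0.28·h($1) + 0.24·h($2) + 0.28·0
h($2) = 0.2·1 + 0.28·h($1) + 0.36·h($2) + 0.16·0
Solving: h($1) = 0.4472, h($2) = 0.5081.
Starting from $1, the probability is 0.4472.

0.4472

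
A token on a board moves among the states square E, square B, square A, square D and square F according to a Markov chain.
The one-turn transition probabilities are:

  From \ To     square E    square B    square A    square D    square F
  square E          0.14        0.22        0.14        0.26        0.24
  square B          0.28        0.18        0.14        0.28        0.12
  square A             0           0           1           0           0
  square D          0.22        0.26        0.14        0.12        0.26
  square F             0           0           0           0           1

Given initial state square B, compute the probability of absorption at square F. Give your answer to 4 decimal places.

0.5641

Let h(s) be the probability of absorption at square F starting from transient state s. Then h(square F) = 1 and h(square A) = 0. By first-step analysis:
h(square E) = 0.14·h(square E) + 0.22·h(square B) + 0.14·0 + 0.26·h(square D) + 0.24·1
h(square B) = 0.28·h(square E) + 0.18·h(square B) + 0.14·0 + 0.28·h(square D) + 0.12·1
h(square D) = 0.22·h(square E) + 0.26·h(square B) + 0.14·0 + 0.12·h(square D) + 0.26·1
Solving: h(square E) = 0.6091, h(square B) = 0.5641, h(square D) = 0.6144.
Starting from square B, the probability is 0.5641.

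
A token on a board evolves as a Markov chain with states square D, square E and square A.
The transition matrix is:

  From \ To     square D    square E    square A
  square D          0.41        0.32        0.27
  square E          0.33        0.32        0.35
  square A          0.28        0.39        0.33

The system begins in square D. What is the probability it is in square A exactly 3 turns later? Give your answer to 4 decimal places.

Propagate the distribution vector 3 turns from square D.
After 0 turns: (1.0000, 0.0000, 0.0000)
After 1 turn: (0.4100, 0.3200, 0.2700)
After 2 turns: (0.3493, 0.3389, 0.3118)
After 3 turns: (0.3424, 0.3418, 0.3158)
P(in square A after 3 turns) = 0.3158

0.3158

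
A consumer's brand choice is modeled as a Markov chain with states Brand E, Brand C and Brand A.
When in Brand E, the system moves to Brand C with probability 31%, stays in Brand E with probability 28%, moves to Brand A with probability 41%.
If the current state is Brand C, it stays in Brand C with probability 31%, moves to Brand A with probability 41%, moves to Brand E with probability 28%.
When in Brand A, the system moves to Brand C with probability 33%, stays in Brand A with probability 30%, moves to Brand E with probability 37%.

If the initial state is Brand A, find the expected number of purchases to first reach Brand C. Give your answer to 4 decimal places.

3.0940

Let t(s) be the expected number of purchases to first reach Brand C from state s, with t(Brand C) = 0. Conditioning on the first purchase:
t(Brand E) = 1 + 0.28·t(Brand E) + 0.41·t(Brand A)
t(Brand A) = 1 + 0.37·t(Brand E) + 0.3·t(Brand A)
Solving: t(Brand E) = 3.1507, t(Brand A) = 3.0940.
Expected purchases from Brand A to Brand C: 3.0940.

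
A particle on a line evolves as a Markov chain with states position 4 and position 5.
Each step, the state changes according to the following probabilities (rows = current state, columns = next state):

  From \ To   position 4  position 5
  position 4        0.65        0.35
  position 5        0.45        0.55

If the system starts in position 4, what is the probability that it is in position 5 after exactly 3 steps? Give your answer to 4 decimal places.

0.4340

Propagate the distribution vector 3 steps from position 4.
After 0 steps: (1.0000, 0.0000)
After 1 step: (0.6500, 0.3500)
After 2 steps: (0.5800, 0.4200)
After 3 steps: (0.5660, 0.4340)
P(in position 5 after 3 steps) = 0.4340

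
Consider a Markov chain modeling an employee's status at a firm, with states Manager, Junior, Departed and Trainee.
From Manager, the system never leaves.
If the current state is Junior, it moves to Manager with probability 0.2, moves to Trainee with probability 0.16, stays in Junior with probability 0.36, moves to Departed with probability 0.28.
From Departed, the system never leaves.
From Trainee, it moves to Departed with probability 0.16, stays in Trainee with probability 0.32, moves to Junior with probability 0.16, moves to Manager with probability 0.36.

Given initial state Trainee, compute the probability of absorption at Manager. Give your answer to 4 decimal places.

0.6406

Let h(s) be the probability of absorption at Manager starting from transient state s. Then h(Manager) = 1 and h(Departed) = 0. By first-step analysis:
h(Junior) = 0.2·1 + 0.36·h(Junior) + 0.28·0 + 0.16·h(Trainee)
h(Trainee) = 0.36·1 + 0.16·h(Junior) + 0.16·0 + 0.32·h(Trainee)
Solving: h(Junior) = 0.4727, h(Trainee) = 0.6406.
Starting from Trainee, the probability is 0.6406.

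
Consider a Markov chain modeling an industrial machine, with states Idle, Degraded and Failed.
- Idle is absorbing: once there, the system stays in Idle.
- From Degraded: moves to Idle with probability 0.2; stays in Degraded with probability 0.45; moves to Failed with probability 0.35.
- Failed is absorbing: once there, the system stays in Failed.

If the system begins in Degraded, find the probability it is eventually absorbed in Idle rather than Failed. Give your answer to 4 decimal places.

Let h(s) be the probability of absorption at Idle starting from transient state s. Then h(Idle) = 1 and h(Failed) = 0. By first-step analysis:
h(Degraded) = 0.2·1 + 0.45·h(Degraded) + 0.35·0
Solving: h(Degraded) = 0.3636.
Starting from Degraded, the probability is 0.3636.

0.3636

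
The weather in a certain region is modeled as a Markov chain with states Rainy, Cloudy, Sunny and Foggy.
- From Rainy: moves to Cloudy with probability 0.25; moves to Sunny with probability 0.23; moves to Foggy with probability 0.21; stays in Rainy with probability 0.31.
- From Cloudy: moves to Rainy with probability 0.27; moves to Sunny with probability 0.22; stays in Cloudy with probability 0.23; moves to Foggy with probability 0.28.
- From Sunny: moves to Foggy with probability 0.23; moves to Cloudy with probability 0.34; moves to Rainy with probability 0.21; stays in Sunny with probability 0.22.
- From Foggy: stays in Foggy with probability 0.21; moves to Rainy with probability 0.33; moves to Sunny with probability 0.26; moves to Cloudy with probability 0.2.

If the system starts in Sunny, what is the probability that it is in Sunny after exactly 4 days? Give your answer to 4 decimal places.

Propagate the distribution vector 4 days from Sunny.
After 0 days: (0.0000, 0.0000, 1.0000, 0.0000)
After 1 day: (0.2100, 0.3400, 0.2200, 0.2300)
After 2 days: (0.2790, 0.2515, 0.2313, 0.2382)
After 3 days: (0.2816, 0.2539, 0.2323, 0.2322)
After 4 days: (0.2813, 0.2542, 0.2321, 0.2324)
P(in Sunny after 4 days) = 0.2321

0.2321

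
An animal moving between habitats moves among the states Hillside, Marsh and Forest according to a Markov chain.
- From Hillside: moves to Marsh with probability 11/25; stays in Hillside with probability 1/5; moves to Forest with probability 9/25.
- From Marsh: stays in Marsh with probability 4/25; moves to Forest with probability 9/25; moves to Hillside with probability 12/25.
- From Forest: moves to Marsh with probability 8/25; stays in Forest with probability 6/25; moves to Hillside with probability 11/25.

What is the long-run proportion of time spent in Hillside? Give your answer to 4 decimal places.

Let the stationary distribution be π with π = πP and π_1 + π_2 + π_3 = 1.
π_1 = 0.2·π_1 + 0.48·π_2 + 0.44·π_3
π_2 = 0.44·π_1 + 0.16·π_2 + 0.32·π_3
Solving with the normalization constraint gives π = (0.3650, 0.3136, 0.3214).
So the stationary probability of Hillside is 0.3650.

0.3650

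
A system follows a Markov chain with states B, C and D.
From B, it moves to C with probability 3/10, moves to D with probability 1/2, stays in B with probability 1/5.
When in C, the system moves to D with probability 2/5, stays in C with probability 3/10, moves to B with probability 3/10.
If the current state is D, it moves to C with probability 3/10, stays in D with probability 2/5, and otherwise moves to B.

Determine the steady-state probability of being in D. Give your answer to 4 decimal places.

Let the stationary distribution be π with π = πP and π_1 + π_2 + π_3 = 1.
π_1 = 0.2·π_1 + 0.3·π_2 + 0.3·π_3
π_2 = 0.3·π_1 + 0.3·π_2 + 0.3·π_3
Solving with the normalization constraint gives π = (0.2727, 0.3000, 0.4273).
So the stationary probability of D is 0.4273.

0.4273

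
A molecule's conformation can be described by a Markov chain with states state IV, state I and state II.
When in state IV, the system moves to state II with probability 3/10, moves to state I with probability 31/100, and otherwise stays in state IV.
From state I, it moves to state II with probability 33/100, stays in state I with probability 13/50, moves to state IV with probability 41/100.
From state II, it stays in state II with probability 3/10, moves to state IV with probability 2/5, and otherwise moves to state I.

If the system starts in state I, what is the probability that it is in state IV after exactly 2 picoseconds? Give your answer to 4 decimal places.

0.3985

Sum over the intermediate state after 1 picosecond:
P = P(state I→state IV)·P(state IV→state IV) + P(state I→state I)·P(state I→state IV) + P(state I→state II)·P(state II→state IV)
  = 0.41×0.39 + 0.26×0.41 + 0.33×0.4
  = 0.1599 + 0.1066 + 0.1320 = 0.3985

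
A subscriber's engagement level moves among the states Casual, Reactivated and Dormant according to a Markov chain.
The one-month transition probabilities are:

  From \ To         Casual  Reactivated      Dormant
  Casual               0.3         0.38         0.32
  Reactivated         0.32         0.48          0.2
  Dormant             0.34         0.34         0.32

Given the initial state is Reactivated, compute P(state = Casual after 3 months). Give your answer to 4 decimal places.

0.3189

Propagate the distribution vector 3 months from Reactivated.
After 0 months: (0.0000, 1.0000, 0.0000)
After 1 month: (0.3200, 0.4800, 0.2000)
After 2 months: (0.3176, 0.4200, 0.2624)
After 3 months: (0.3189, 0.4115, 0.2696)
P(in Casual after 3 months) = 0.3189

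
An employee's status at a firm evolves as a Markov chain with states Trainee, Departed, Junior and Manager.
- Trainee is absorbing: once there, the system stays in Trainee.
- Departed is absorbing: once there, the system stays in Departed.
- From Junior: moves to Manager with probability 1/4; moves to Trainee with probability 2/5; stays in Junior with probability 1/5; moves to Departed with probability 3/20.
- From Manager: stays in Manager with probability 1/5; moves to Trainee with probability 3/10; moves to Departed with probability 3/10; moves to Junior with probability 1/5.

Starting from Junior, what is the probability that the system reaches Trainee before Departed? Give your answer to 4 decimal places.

Let h(s) be the probability of absorption at Trainee starting from transient state s. Then h(Trainee) = 1 and h(Departed) = 0. By first-step analysis:
h(Junior) = 0.4·1 + 0.15·0 + 0.2·h(Junior) + 0.25·h(Manager)
h(Manager) = 0.3·1 + 0.3·0 + 0.2·h(Junior) + 0.2·h(Manager)
Solving: h(Junior) = 0.6695, h(Manager) = 0.5424.
Starting from Junior, the probability is 0.6695.

0.6695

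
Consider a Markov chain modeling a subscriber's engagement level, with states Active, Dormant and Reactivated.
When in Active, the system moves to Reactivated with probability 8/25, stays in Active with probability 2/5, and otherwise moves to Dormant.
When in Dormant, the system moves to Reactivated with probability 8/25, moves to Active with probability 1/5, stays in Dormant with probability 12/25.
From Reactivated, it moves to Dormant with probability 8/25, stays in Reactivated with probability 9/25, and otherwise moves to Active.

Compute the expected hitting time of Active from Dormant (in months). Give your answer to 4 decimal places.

Let t(s) be the expected number of months to first reach Active from state s, with t(Active) = 0. Conditioning on the first month:
t(Dormant) = 1 + 0.48·t(Dormant) + 0.32·t(Reactivated)
t(Reactivated) = 1 + 0.32·t(Dormant) + 0.36·t(Reactivated)
Solving: t(Dormant) = 4.1667, t(Reactivated) = 3.6458.
Expected months from Dormant to Active: 4.1667.

4.1667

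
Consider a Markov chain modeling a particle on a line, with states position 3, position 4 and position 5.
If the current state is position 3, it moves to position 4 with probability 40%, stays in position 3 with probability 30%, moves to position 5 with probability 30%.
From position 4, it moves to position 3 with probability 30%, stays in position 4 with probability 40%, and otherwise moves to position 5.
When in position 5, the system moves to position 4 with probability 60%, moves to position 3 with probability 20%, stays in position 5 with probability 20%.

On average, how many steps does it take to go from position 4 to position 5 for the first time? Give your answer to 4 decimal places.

3.3333

Let t(s) be the expected number of steps to first reach position 5 from state s, with t(position 5) = 0. Conditioning on the first step:
t(position 3) = 1 + 0.3·t(position 3) + 0.4·t(position 4)
t(position 4) = 1 + 0.3·t(position 3) + 0.4·t(position 4)
Solving: t(position 3) = 3.3333, t(position 4) = 3.3333.
Expected steps from position 4 to position 5: 3.3333.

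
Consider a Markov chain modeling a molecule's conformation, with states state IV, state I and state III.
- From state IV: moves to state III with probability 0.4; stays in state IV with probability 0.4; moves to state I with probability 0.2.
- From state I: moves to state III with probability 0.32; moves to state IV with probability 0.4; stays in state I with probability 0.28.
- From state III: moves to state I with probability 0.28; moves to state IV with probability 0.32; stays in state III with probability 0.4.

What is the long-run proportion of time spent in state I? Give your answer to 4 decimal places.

Let the stationary distribution be π with π = πP and π_1 + π_2 + π_3 = 1.
π_1 = 0.4·π_1 + 0.4·π_2 + 0.32·π_3
π_2 = 0.2·π_1 + 0.28·π_2 + 0.28·π_3
Solving with the normalization constraint gives π = (0.3696, 0.2504, 0.3800).
So the stationary probability of state I is 0.2504.

0.2504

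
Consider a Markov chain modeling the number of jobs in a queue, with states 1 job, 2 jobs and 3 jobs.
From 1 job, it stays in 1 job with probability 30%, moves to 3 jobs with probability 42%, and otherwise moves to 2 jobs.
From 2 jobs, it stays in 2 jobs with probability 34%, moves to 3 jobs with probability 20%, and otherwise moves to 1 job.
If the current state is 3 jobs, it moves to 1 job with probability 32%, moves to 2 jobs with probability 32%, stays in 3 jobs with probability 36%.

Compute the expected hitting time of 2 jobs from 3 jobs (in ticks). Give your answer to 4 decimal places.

Let t(s) be the expected number of ticks to first reach 2 jobs from state s, with t(2 jobs) = 0. Conditioning on the first tick:
t(1 job) = 1 + 0.3·t(1 job) + 0.42·t(3 jobs)
t(3 jobs) = 1 + 0.32·t(1 job) + 0.36·t(3 jobs)
Solving: t(1 job) = 3.3801, t(3 jobs) = 3.2526.
Expected ticks from 3 jobs to 2 jobs: 3.2526.

3.2526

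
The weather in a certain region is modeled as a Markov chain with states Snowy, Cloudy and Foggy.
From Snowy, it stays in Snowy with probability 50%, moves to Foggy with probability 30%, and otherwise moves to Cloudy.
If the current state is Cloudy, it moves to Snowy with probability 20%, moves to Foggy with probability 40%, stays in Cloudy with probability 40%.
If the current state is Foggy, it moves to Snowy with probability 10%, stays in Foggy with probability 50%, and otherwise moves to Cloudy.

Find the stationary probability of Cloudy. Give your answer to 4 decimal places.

0.3548

Let the stationary distribution be π with π = πP and π_1 + π_2 + π_3 = 1.
π_1 = 0.5·π_1 + 0.2·π_2 + 0.1·π_3
π_2 = 0.2·π_1 + 0.4·π_2 + 0.4·π_3
Solving with the normalization constraint gives π = (0.2258, 0.3548, 0.4194).
So the stationary probability of Cloudy is 0.3548.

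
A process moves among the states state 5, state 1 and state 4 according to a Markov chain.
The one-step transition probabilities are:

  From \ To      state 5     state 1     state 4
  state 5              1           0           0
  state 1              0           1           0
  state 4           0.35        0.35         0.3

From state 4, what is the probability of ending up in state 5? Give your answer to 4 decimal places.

Let h(s) be the probability of absorption at state 5 starting from transient state s. Then h(state 5) = 1 and h(state 1) = 0. By first-step analysis:
h(state 4) = 0.35·1 + 0.35·0 + 0.3·h(state 4)
Solving: h(state 4) = 0.5000.
Starting from state 4, the probability is 0.5000.

0.5000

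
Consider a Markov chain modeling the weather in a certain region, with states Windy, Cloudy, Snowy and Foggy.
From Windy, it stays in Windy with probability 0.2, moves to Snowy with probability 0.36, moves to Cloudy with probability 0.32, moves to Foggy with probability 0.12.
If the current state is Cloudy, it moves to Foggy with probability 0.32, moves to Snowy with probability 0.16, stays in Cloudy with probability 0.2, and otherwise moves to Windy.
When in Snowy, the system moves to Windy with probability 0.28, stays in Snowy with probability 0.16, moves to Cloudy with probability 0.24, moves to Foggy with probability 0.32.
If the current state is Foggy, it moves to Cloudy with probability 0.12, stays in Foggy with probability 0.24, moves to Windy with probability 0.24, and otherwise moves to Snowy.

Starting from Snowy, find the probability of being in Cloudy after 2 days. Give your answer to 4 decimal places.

Propagate the distribution vector 2 days from Snowy.
After 0 days: (0.0000, 0.0000, 1.0000, 0.0000)
After 1 day: (0.2800, 0.2400, 0.1600, 0.3200)
After 2 days: (0.2544, 0.2144, 0.2928, 0.2384)
P(in Cloudy after 2 days) = 0.2144

0.2144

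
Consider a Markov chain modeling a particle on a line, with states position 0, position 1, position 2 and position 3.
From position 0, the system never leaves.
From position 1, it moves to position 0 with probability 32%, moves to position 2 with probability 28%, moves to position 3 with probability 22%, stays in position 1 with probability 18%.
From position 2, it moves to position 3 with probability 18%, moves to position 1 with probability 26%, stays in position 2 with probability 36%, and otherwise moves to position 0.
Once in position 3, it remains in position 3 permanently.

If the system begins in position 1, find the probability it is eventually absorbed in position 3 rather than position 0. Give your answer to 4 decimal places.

0.4230

Let h(s) be the probability of absorption at position 3 starting from transient state s. Then h(position 3) = 1 and h(position 0) = 0. By first-step analysis:
h(position 1) = 0.32·0 + 0.18·h(position 1) + 0.28·h(position 2) + 0.22·1
h(position 2) = 0.2·0 + 0.26·h(position 1) + 0.36·h(position 2) + 0.18·1
Solving: h(position 1) = 0.4230, h(position 2) = 0.4531.
Starting from position 1, the probability is 0.4230.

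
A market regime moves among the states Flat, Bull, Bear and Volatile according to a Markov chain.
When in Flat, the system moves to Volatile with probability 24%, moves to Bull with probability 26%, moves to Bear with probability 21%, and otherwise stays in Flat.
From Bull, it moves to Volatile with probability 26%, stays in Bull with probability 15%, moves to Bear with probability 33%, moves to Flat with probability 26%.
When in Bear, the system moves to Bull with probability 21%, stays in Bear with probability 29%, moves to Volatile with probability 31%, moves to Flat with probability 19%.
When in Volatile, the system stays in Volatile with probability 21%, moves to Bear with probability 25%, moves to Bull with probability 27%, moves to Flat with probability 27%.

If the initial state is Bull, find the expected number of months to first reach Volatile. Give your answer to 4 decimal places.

3.7106

Let t(s) be the expected number of months to first reach Volatile from state s, with t(Volatile) = 0. Conditioning on the first month:
t(Flat) = 1 + 0.29·t(Flat) + 0.26·t(Bull) + 0.21·t(Bear)
t(Bull) = 1 + 0.26·t(Flat) + 0.15·t(Bull) + 0.33·t(Bear)
t(Bear) = 1 + 0.19·t(Flat) + 0.21·t(Bull) + 0.29·t(Bear)
Solving: t(Flat) = 3.8100, t(Bull) = 3.7106, t(Bear) = 3.5256.
Expected months from Bull to Volatile: 3.7106.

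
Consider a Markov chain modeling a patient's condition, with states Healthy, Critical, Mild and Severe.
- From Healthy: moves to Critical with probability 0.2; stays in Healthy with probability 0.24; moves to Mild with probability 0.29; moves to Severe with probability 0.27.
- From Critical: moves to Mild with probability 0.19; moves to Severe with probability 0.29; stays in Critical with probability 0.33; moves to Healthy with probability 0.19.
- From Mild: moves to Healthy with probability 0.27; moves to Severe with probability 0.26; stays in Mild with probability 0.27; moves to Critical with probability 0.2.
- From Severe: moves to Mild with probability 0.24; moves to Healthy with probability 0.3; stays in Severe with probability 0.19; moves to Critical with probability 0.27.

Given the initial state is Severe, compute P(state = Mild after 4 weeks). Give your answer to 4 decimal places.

0.2474

Propagate the distribution vector 4 weeks from Severe.
After 0 weeks: (0.0000, 0.0000, 0.0000, 1.0000)
After 1 week: (0.3000, 0.2700, 0.2400, 0.1900)
After 2 weeks: (0.2451, 0.2484, 0.2487, 0.2578)
After 3 weeks: (0.2505, 0.2503, 0.2473, 0.2519)
After 4 weeks: (0.2500, 0.2502, 0.2474, 0.2524)
P(in Mild after 4 weeks) = 0.2474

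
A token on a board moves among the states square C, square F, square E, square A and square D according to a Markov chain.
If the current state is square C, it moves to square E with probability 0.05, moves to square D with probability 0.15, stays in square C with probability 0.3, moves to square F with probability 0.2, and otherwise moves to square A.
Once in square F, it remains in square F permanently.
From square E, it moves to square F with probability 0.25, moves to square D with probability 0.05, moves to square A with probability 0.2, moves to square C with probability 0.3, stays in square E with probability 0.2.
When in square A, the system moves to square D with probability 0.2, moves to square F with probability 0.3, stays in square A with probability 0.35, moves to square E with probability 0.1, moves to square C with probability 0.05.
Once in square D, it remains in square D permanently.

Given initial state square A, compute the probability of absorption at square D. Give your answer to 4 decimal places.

Let h(s) be the probability of absorption at square D starting from transient state s. Then h(square D) = 1 and h(square F) = 0. By first-step analysis:
h(square C) = 0.3·h(square C) + 0.2·0 + 0.05·h(square E) + 0.3·h(square A) + 0.15·1
h(square E) = 0.3·h(square C) + 0.25·0 + 0.2·h(square E) + 0.2·h(square A) + 0.05·1
h(square A) = 0.05·h(square C) + 0.3·0 + 0.1·h(square E) + 0.35·h(square A) + 0.2·1
Solving: h(square C) = 0.4020, h(square E) = 0.3098, h(square A) = 0.3863.
Starting from square A, the probability is 0.3863.

0.3863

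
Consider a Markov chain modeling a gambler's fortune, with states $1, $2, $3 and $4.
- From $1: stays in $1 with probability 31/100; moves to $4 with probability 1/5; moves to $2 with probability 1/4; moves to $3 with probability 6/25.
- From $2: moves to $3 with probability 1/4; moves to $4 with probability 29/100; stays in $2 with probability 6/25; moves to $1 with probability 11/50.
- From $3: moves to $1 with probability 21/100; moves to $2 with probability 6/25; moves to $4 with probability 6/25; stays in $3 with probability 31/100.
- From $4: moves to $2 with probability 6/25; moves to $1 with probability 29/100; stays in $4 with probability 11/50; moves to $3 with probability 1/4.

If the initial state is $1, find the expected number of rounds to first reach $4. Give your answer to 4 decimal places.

Let t(s) be the expected number of rounds to first reach $4 from state s, with t($4) = 0. Conditioning on the first round:
t($1) = 1 + 0.31·t($1) + 0.25·t($2) + 0.24·t($3)
t($2) = 1 + 0.22·t($1) + 0.24·t($2) + 0.25·t($3)
t($3) = 1 + 0.21·t($1) + 0.24·t($2) + 0.31·t($3)
Solving: t($1) = 4.3016, t($2) = 3.9165, t($3) = 4.1207.
Expected rounds from $1 to $4: 4.3016.

4.3016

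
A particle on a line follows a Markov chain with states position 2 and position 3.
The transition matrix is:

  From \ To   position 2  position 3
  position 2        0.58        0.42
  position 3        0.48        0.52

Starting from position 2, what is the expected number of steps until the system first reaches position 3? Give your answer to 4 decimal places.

2.3810

Let t(s) be the expected number of steps to first reach position 3 from state s, with t(position 3) = 0. Conditioning on the first step:
t(position 2) = 1 + 0.58·t(position 2)
Solving: t(position 2) = 2.3810.
Expected steps from position 2 to position 3: 2.3810.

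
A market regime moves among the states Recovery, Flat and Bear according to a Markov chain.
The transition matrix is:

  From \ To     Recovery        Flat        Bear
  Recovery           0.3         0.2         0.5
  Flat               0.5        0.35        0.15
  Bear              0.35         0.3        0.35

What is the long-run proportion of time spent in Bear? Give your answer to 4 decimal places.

0.3506

Let the stationary distribution be π with π = πP and π_1 + π_2 + π_3 = 1.
π_1 = 0.3·π_1 + 0.5·π_2 + 0.35·π_3
π_2 = 0.2·π_1 + 0.35·π_2 + 0.3·π_3
Solving with the normalization constraint gives π = (0.3728, 0.2765, 0.3506).
So the stationary probability of Bear is 0.3506.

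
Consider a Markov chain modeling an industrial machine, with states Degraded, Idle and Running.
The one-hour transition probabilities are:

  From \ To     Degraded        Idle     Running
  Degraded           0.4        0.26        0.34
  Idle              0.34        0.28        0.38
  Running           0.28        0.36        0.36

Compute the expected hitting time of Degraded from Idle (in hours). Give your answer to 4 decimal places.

Let t(s) be the expected number of hours to first reach Degraded from state s, with t(Degraded) = 0. Conditioning on the first hour:
t(Idle) = 1 + 0.28·t(Idle) + 0.38·t(Running)
t(Running) = 1 + 0.36·t(Idle) + 0.36·t(Running)
Solving: t(Idle) = 3.1481, t(Running) = 3.3333.
Expected hours from Idle to Degraded: 3.1481.

3.1481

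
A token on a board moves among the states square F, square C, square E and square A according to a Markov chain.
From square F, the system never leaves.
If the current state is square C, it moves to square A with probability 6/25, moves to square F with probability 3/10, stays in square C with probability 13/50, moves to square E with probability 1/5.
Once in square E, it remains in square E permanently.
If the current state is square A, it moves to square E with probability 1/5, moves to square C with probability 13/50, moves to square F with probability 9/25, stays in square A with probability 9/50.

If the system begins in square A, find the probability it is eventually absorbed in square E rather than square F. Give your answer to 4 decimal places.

0.3674

Let h(s) be the probability of absorption at square E starting from transient state s. Then h(square E) = 1 and h(square F) = 0. By first-step analysis:
h(square C) = 0.3·0 + 0.26·h(square C) + 0.2·1 + 0.24·h(square A)
h(square A) = 0.36·0 + 0.26·h(square C) + 0.2·1 + 0.18·h(square A)
Solving: h(square C) = 0.3894, h(square A) = 0.3674.
Starting from square A, the probability is 0.3674.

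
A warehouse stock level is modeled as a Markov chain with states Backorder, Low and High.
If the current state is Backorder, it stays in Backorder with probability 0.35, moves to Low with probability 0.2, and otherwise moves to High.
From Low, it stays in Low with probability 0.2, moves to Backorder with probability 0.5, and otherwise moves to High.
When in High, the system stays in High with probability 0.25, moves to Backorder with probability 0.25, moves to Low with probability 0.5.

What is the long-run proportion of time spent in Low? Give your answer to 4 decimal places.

Let the stationary distribution be π with π = πP and π_1 + π_2 + π_3 = 1.
π_1 = 0.35·π_1 + 0.5·π_2 + 0.25·π_3
π_2 = 0.2·π_1 + 0.2·π_2 + 0.5·π_3
Solving with the normalization constraint gives π = (0.3614, 0.3012, 0.3373).
So the stationary probability of Low is 0.3012.

0.3012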